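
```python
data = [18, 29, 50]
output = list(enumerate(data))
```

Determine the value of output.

Step 1: enumerate pairs each element with its index:
  (0, 18)
  (1, 29)
  (2, 50)
Therefore output = [(0, 18), (1, 29), (2, 50)].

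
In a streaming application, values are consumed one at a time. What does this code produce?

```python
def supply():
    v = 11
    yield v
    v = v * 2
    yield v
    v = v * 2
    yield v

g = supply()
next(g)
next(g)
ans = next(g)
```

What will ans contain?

Step 1: Trace through generator execution:
  Yield 1: v starts at 11, yield 11
  Yield 2: v = 11 * 2 = 22, yield 22
  Yield 3: v = 22 * 2 = 44, yield 44
Step 2: First next() gets 11, second next() gets the second value, third next() yields 44.
Therefore ans = 44.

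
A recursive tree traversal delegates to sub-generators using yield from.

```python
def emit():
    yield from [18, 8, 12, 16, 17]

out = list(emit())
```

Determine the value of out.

Step 1: yield from delegates to the iterable, yielding each element.
Step 2: Collected values: [18, 8, 12, 16, 17].
Therefore out = [18, 8, 12, 16, 17].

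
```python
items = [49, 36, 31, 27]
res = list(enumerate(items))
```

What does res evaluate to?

Step 1: enumerate pairs each element with its index:
  (0, 49)
  (1, 36)
  (2, 31)
  (3, 27)
Therefore res = [(0, 49), (1, 36), (2, 31), (3, 27)].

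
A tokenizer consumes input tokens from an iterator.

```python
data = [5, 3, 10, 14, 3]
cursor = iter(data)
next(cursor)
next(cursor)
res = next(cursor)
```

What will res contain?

Step 1: Create iterator over [5, 3, 10, 14, 3].
Step 2: next() consumes 5.
Step 3: next() consumes 3.
Step 4: next() returns 10.
Therefore res = 10.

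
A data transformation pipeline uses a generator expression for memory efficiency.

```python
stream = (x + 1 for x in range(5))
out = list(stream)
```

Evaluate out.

Step 1: For each x in range(5), compute x+1:
  x=0: 0+1 = 1
  x=1: 1+1 = 2
  x=2: 2+1 = 3
  x=3: 3+1 = 4
  x=4: 4+1 = 5
Therefore out = [1, 2, 3, 4, 5].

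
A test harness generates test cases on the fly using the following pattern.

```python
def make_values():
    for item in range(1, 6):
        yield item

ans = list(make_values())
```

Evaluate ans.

Step 1: The generator yields each value from range(1, 6).
Step 2: list() consumes all yields: [1, 2, 3, 4, 5].
Therefore ans = [1, 2, 3, 4, 5].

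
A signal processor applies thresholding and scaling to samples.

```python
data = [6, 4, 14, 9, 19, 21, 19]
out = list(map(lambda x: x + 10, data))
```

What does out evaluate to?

Step 1: Apply lambda x: x + 10 to each element:
  6 -> 16
  4 -> 14
  14 -> 24
  9 -> 19
  19 -> 29
  21 -> 31
  19 -> 29
Therefore out = [16, 14, 24, 19, 29, 31, 29].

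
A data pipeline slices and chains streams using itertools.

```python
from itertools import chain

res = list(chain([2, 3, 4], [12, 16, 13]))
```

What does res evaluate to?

Step 1: chain() concatenates iterables: [2, 3, 4] + [12, 16, 13].
Therefore res = [2, 3, 4, 12, 16, 13].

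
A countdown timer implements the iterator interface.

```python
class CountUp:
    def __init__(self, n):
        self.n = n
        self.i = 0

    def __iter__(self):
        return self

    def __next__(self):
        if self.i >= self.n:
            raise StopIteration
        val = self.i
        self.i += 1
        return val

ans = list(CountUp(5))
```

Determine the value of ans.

Step 1: CountUp(5) creates an iterator counting 0 to 4.
Step 2: list() consumes all values: [0, 1, 2, 3, 4].
Therefore ans = [0, 1, 2, 3, 4].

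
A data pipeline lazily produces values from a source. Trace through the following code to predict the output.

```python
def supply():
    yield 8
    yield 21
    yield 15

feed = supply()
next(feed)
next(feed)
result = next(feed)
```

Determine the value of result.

Step 1: supply() creates a generator.
Step 2: next(feed) yields 8 (consumed and discarded).
Step 3: next(feed) yields 21 (consumed and discarded).
Step 4: next(feed) yields 15, assigned to result.
Therefore result = 15.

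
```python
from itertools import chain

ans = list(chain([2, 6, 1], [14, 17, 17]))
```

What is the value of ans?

Step 1: chain() concatenates iterables: [2, 6, 1] + [14, 17, 17].
Therefore ans = [2, 6, 1, 14, 17, 17].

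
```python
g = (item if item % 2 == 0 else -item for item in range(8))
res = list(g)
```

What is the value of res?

Step 1: For each item in range(8), yield item if even, else -item:
  item=0: even, yield 0
  item=1: odd, yield -1
  item=2: even, yield 2
  item=3: odd, yield -3
  item=4: even, yield 4
  item=5: odd, yield -5
  item=6: even, yield 6
  item=7: odd, yield -7
Therefore res = [0, -1, 2, -3, 4, -5, 6, -7].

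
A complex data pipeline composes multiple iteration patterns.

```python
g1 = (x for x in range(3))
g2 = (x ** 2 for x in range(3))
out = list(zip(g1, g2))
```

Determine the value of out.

Step 1: g1 produces [0, 1, 2].
Step 2: g2 produces [0, 1, 4].
Step 3: zip pairs them: [(0, 0), (1, 1), (2, 4)].
Therefore out = [(0, 0), (1, 1), (2, 4)].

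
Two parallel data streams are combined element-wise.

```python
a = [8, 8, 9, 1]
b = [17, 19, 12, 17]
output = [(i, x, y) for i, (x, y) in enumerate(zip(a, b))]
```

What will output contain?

Step 1: enumerate(zip(a, b)) gives index with paired elements:
  i=0: (8, 17)
  i=1: (8, 19)
  i=2: (9, 12)
  i=3: (1, 17)
Therefore output = [(0, 8, 17), (1, 8, 19), (2, 9, 12), (3, 1, 17)].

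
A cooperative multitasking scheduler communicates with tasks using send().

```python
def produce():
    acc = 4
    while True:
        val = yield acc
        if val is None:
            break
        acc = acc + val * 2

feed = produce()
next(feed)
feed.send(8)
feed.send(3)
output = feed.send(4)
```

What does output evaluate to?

Step 1: next() -> yield acc=4.
Step 2: send(8) -> val=8, acc = 4 + 8*2 = 20, yield 20.
Step 3: send(3) -> val=3, acc = 20 + 3*2 = 26, yield 26.
Step 4: send(4) -> val=4, acc = 26 + 4*2 = 34, yield 34.
Therefore output = 34.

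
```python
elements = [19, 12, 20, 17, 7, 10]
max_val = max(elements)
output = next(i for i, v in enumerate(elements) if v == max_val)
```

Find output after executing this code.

Step 1: max([19, 12, 20, 17, 7, 10]) = 20.
Step 2: Find first index where value == 20:
  Index 0: 19 != 20
  Index 1: 12 != 20
  Index 2: 20 == 20, found!
Therefore output = 2.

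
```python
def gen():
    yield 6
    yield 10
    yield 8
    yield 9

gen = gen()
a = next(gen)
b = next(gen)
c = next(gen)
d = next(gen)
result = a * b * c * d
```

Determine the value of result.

Step 1: Create generator and consume all values:
  a = next(gen) = 6
  b = next(gen) = 10
  c = next(gen) = 8
  d = next(gen) = 9
Step 2: result = 6 * 10 * 8 * 9 = 4320.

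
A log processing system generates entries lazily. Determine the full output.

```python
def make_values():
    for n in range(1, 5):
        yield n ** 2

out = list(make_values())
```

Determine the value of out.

Step 1: For each n in range(1, 5), yield n**2:
  n=1: yield 1**2 = 1
  n=2: yield 2**2 = 4
  n=3: yield 3**2 = 9
  n=4: yield 4**2 = 16
Therefore out = [1, 4, 9, 16].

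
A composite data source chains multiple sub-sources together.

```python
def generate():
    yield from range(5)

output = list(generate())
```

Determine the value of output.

Step 1: yield from delegates to the iterable, yielding each element.
Step 2: Collected values: [0, 1, 2, 3, 4].
Therefore output = [0, 1, 2, 3, 4].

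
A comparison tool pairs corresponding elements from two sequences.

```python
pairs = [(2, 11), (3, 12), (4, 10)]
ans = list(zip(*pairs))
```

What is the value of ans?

Step 1: zip(*pairs) transposes: unzips [(2, 11), (3, 12), (4, 10)] into separate sequences.
Step 2: First elements: (2, 3, 4), second elements: (11, 12, 10).
Therefore ans = [(2, 3, 4), (11, 12, 10)].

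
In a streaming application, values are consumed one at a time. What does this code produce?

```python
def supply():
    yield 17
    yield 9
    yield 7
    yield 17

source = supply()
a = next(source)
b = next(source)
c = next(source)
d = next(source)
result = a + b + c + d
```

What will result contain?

Step 1: Create generator and consume all values:
  a = next(source) = 17
  b = next(source) = 9
  c = next(source) = 7
  d = next(source) = 17
Step 2: result = 17 + 9 + 7 + 17 = 50.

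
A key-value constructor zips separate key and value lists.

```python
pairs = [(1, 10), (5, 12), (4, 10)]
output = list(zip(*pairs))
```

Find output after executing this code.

Step 1: zip(*pairs) transposes: unzips [(1, 10), (5, 12), (4, 10)] into separate sequences.
Step 2: First elements: (1, 5, 4), second elements: (10, 12, 10).
Therefore output = [(1, 5, 4), (10, 12, 10)].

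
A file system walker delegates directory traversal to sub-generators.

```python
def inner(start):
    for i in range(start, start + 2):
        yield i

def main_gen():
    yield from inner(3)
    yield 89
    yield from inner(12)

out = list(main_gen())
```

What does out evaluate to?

Step 1: main_gen() delegates to inner(3):
  yield 3
  yield 4
Step 2: yield 89
Step 3: Delegates to inner(12):
  yield 12
  yield 13
Therefore out = [3, 4, 89, 12, 13].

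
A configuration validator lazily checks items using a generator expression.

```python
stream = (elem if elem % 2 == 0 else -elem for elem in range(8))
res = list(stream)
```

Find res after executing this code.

Step 1: For each elem in range(8), yield elem if even, else -elem:
  elem=0: even, yield 0
  elem=1: odd, yield -1
  elem=2: even, yield 2
  elem=3: odd, yield -3
  elem=4: even, yield 4
  elem=5: odd, yield -5
  elem=6: even, yield 6
  elem=7: odd, yield -7
Therefore res = [0, -1, 2, -3, 4, -5, 6, -7].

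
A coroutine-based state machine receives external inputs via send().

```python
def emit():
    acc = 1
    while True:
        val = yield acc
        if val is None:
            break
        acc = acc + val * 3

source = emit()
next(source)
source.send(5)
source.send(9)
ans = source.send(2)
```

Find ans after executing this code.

Step 1: next() -> yield acc=1.
Step 2: send(5) -> val=5, acc = 1 + 5*3 = 16, yield 16.
Step 3: send(9) -> val=9, acc = 16 + 9*3 = 43, yield 43.
Step 4: send(2) -> val=2, acc = 43 + 2*3 = 49, yield 49.
Therefore ans = 49.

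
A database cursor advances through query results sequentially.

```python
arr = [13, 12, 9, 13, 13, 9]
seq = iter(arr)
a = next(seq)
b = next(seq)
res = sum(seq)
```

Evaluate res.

Step 1: Create iterator over [13, 12, 9, 13, 13, 9].
Step 2: a = next() = 13, b = next() = 12.
Step 3: sum() of remaining [9, 13, 13, 9] = 44.
Therefore res = 44.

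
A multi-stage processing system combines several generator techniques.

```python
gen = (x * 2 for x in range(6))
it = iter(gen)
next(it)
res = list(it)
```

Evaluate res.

Step 1: Generator produces [0, 2, 4, 6, 8, 10].
Step 2: next(it) consumes first element (0).
Step 3: list(it) collects remaining: [2, 4, 6, 8, 10].
Therefore res = [2, 4, 6, 8, 10].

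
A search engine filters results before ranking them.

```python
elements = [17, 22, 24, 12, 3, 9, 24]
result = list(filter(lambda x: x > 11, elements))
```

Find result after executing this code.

Step 1: Filter elements > 11:
  17: kept
  22: kept
  24: kept
  12: kept
  3: removed
  9: removed
  24: kept
Therefore result = [17, 22, 24, 12, 24].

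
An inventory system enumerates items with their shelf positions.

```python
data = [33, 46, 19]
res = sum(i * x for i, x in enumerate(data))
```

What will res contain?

Step 1: Compute i * x for each (i, x) in enumerate([33, 46, 19]):
  i=0, x=33: 0*33 = 0
  i=1, x=46: 1*46 = 46
  i=2, x=19: 2*19 = 38
Step 2: sum = 0 + 46 + 38 = 84.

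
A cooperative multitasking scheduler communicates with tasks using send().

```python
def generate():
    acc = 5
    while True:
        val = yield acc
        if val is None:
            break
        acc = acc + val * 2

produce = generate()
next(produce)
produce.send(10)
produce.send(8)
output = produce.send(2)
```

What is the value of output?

Step 1: next() -> yield acc=5.
Step 2: send(10) -> val=10, acc = 5 + 10*2 = 25, yield 25.
Step 3: send(8) -> val=8, acc = 25 + 8*2 = 41, yield 41.
Step 4: send(2) -> val=2, acc = 41 + 2*2 = 45, yield 45.
Therefore output = 45.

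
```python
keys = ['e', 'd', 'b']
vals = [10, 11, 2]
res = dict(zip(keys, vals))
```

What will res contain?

Step 1: zip pairs keys with values:
  'e' -> 10
  'd' -> 11
  'b' -> 2
Therefore res = {'e': 10, 'd': 11, 'b': 2}.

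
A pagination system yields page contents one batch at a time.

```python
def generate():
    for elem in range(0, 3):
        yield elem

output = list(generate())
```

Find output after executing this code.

Step 1: The generator yields each value from range(0, 3).
Step 2: list() consumes all yields: [0, 1, 2].
Therefore output = [0, 1, 2].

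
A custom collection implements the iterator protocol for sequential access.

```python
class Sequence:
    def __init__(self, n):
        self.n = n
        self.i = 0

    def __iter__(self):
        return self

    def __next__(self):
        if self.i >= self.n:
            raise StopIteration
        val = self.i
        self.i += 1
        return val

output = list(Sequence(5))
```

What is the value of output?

Step 1: Sequence(5) creates an iterator counting 0 to 4.
Step 2: list() consumes all values: [0, 1, 2, 3, 4].
Therefore output = [0, 1, 2, 3, 4].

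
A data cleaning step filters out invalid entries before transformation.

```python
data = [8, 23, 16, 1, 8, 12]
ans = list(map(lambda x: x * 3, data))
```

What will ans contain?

Step 1: Apply lambda x: x * 3 to each element:
  8 -> 24
  23 -> 69
  16 -> 48
  1 -> 3
  8 -> 24
  12 -> 36
Therefore ans = [24, 69, 48, 3, 24, 36].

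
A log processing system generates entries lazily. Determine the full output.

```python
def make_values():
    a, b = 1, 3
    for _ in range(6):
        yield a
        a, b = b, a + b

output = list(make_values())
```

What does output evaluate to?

Step 1: Fibonacci-like sequence starting with a=1, b=3:
  Iteration 1: yield a=1, then a,b = 3,4
  Iteration 2: yield a=3, then a,b = 4,7
  Iteration 3: yield a=4, then a,b = 7,11
  Iteration 4: yield a=7, then a,b = 11,18
  Iteration 5: yield a=11, then a,b = 18,29
  Iteration 6: yield a=18, then a,b = 29,47
Therefore output = [1, 3, 4, 7, 11, 18].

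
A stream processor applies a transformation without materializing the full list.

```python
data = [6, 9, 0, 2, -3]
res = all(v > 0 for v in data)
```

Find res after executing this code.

Step 1: Check v > 0 for each element in [6, 9, 0, 2, -3]:
  6 > 0: True
  9 > 0: True
  0 > 0: False
  2 > 0: True
  -3 > 0: False
Step 2: all() returns False.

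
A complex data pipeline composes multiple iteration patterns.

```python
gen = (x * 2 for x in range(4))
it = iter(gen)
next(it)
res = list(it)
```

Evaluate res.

Step 1: Generator produces [0, 2, 4, 6].
Step 2: next(it) consumes first element (0).
Step 3: list(it) collects remaining: [2, 4, 6].
Therefore res = [2, 4, 6].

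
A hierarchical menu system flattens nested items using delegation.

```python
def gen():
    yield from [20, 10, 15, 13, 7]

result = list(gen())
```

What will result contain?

Step 1: yield from delegates to the iterable, yielding each element.
Step 2: Collected values: [20, 10, 15, 13, 7].
Therefore result = [20, 10, 15, 13, 7].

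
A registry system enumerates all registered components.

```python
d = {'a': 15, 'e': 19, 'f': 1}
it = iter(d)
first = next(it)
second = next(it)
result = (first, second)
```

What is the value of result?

Step 1: iter(d) iterates over keys: ['a', 'e', 'f'].
Step 2: first = next(it) = 'a', second = next(it) = 'e'.
Therefore result = ('a', 'e').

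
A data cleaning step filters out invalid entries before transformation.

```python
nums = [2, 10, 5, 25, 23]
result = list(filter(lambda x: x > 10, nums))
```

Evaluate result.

Step 1: Filter elements > 10:
  2: removed
  10: removed
  5: removed
  25: kept
  23: kept
Therefore result = [25, 23].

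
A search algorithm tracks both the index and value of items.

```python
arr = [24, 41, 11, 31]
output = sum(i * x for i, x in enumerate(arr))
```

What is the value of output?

Step 1: Compute i * x for each (i, x) in enumerate([24, 41, 11, 31]):
  i=0, x=24: 0*24 = 0
  i=1, x=41: 1*41 = 41
  i=2, x=11: 2*11 = 22
  i=3, x=31: 3*31 = 93
Step 2: sum = 0 + 41 + 22 + 93 = 156.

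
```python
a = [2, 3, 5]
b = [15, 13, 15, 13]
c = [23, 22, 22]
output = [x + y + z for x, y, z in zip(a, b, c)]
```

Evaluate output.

Step 1: zip three lists (truncates to shortest, len=3):
  2 + 15 + 23 = 40
  3 + 13 + 22 = 38
  5 + 15 + 22 = 42
Therefore output = [40, 38, 42].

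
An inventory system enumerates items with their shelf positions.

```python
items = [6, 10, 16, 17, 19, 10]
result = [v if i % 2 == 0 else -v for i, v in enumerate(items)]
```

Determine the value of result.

Step 1: For each (i, v), keep v if i is even, negate if odd:
  i=0 (even): keep 6
  i=1 (odd): negate to -10
  i=2 (even): keep 16
  i=3 (odd): negate to -17
  i=4 (even): keep 19
  i=5 (odd): negate to -10
Therefore result = [6, -10, 16, -17, 19, -10].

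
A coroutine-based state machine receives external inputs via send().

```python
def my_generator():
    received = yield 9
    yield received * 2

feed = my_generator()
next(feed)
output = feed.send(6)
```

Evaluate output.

Step 1: next(feed) advances to first yield, producing 9.
Step 2: send(6) resumes, received = 6.
Step 3: yield received * 2 = 6 * 2 = 12.
Therefore output = 12.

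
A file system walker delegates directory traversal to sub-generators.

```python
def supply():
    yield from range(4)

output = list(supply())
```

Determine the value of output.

Step 1: yield from delegates to the iterable, yielding each element.
Step 2: Collected values: [0, 1, 2, 3].
Therefore output = [0, 1, 2, 3].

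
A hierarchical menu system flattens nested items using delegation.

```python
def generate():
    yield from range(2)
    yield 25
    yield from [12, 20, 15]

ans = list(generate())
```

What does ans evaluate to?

Step 1: Trace yields in order:
  yield 0
  yield 1
  yield 25
  yield 12
  yield 20
  yield 15
Therefore ans = [0, 1, 25, 12, 20, 15].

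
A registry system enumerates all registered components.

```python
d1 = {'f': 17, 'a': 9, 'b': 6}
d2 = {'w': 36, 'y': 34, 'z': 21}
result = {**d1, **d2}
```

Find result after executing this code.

Step 1: Merge d1 and d2 (d2 values override on key conflicts).
Step 2: d1 has keys ['f', 'a', 'b'], d2 has keys ['w', 'y', 'z'].
Therefore result = {'f': 17, 'a': 9, 'b': 6, 'w': 36, 'y': 34, 'z': 21}.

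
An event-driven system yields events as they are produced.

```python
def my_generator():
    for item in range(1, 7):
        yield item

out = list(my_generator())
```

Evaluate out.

Step 1: The generator yields each value from range(1, 7).
Step 2: list() consumes all yields: [1, 2, 3, 4, 5, 6].
Therefore out = [1, 2, 3, 4, 5, 6].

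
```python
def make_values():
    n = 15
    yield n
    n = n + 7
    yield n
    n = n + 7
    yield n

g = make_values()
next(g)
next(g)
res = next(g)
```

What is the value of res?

Step 1: Trace through generator execution:
  Yield 1: n starts at 15, yield 15
  Yield 2: n = 15 + 7 = 22, yield 22
  Yield 3: n = 22 + 7 = 29, yield 29
Step 2: First next() gets 15, second next() gets the second value, third next() yields 29.
Therefore res = 29.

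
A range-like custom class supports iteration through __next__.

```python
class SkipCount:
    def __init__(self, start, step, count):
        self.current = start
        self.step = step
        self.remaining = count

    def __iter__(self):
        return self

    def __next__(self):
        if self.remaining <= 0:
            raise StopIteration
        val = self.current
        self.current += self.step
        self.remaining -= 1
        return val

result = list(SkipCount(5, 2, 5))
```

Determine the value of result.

Step 1: SkipCount starts at 5, increments by 2, for 5 steps:
  Yield 5, then current += 2
  Yield 7, then current += 2
  Yield 9, then current += 2
  Yield 11, then current += 2
  Yield 13, then current += 2
Therefore result = [5, 7, 9, 11, 13].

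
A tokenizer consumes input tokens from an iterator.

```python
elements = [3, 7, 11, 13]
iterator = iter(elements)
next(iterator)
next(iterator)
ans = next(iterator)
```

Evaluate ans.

Step 1: Create iterator over [3, 7, 11, 13].
Step 2: next() consumes 3.
Step 3: next() consumes 7.
Step 4: next() returns 11.
Therefore ans = 11.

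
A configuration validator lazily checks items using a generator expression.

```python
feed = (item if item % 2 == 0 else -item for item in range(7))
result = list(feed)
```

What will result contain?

Step 1: For each item in range(7), yield item if even, else -item:
  item=0: even, yield 0
  item=1: odd, yield -1
  item=2: even, yield 2
  item=3: odd, yield -3
  item=4: even, yield 4
  item=5: odd, yield -5
  item=6: even, yield 6
Therefore result = [0, -1, 2, -3, 4, -5, 6].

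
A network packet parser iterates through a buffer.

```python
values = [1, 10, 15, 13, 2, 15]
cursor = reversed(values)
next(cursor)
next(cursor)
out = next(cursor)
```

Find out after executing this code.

Step 1: reversed([1, 10, 15, 13, 2, 15]) gives iterator: [15, 2, 13, 15, 10, 1].
Step 2: First next() = 15, second next() = 2.
Step 3: Third next() = 13.
Therefore out = 13.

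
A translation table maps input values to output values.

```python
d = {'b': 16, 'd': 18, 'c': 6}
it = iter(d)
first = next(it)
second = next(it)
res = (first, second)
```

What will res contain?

Step 1: iter(d) iterates over keys: ['b', 'd', 'c'].
Step 2: first = next(it) = 'b', second = next(it) = 'd'.
Therefore res = ('b', 'd').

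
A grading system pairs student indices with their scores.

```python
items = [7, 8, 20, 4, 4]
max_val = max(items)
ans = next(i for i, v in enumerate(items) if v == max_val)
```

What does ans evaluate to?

Step 1: max([7, 8, 20, 4, 4]) = 20.
Step 2: Find first index where value == 20:
  Index 0: 7 != 20
  Index 1: 8 != 20
  Index 2: 20 == 20, found!
Therefore ans = 2.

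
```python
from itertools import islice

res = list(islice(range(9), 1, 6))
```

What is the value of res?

Step 1: islice(range(9), 1, 6) takes elements at indices [1, 6).
Step 2: Elements: [1, 2, 3, 4, 5].
Therefore res = [1, 2, 3, 4, 5].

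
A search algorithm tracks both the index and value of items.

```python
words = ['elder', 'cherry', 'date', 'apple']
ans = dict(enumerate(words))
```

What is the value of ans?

Step 1: enumerate pairs indices with words:
  0 -> 'elder'
  1 -> 'cherry'
  2 -> 'date'
  3 -> 'apple'
Therefore ans = {0: 'elder', 1: 'cherry', 2: 'date', 3: 'apple'}.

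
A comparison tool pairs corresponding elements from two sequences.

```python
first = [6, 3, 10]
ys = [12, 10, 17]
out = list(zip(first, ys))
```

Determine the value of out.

Step 1: zip pairs elements at same index:
  Index 0: (6, 12)
  Index 1: (3, 10)
  Index 2: (10, 17)
Therefore out = [(6, 12), (3, 10), (10, 17)].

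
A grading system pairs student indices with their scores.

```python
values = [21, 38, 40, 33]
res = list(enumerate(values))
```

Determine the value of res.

Step 1: enumerate pairs each element with its index:
  (0, 21)
  (1, 38)
  (2, 40)
  (3, 33)
Therefore res = [(0, 21), (1, 38), (2, 40), (3, 33)].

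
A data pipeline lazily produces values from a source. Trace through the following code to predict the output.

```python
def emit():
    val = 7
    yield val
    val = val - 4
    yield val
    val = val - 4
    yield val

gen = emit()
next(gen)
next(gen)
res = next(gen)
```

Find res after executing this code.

Step 1: Trace through generator execution:
  Yield 1: val starts at 7, yield 7
  Yield 2: val = 7 - 4 = 3, yield 3
  Yield 3: val = 3 - 4 = -1, yield -1
Step 2: First next() gets 7, second next() gets the second value, third next() yields -1.
Therefore res = -1.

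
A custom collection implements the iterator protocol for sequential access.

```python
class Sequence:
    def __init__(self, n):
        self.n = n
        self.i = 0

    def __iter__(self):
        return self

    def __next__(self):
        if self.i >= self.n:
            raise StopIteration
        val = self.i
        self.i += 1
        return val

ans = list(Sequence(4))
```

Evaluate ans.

Step 1: Sequence(4) creates an iterator counting 0 to 3.
Step 2: list() consumes all values: [0, 1, 2, 3].
Therefore ans = [0, 1, 2, 3].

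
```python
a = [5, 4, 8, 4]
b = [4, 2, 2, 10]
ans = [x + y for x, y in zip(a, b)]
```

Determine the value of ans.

Step 1: Add corresponding elements:
  5 + 4 = 9
  4 + 2 = 6
  8 + 2 = 10
  4 + 10 = 14
Therefore ans = [9, 6, 10, 14].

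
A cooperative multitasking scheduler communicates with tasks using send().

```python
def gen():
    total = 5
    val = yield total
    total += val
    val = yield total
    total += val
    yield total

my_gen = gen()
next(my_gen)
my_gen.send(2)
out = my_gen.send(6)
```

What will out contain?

Step 1: next() -> yield total=5.
Step 2: send(2) -> val=2, total = 5+2 = 7, yield 7.
Step 3: send(6) -> val=6, total = 7+6 = 13, yield 13.
Therefore out = 13.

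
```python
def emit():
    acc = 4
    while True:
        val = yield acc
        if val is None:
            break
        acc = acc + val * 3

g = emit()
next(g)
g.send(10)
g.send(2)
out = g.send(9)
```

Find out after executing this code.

Step 1: next() -> yield acc=4.
Step 2: send(10) -> val=10, acc = 4 + 10*3 = 34, yield 34.
Step 3: send(2) -> val=2, acc = 34 + 2*3 = 40, yield 40.
Step 4: send(9) -> val=9, acc = 40 + 9*3 = 67, yield 67.
Therefore out = 67.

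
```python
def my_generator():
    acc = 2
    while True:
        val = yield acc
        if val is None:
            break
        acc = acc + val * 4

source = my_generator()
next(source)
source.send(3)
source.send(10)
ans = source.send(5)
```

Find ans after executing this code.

Step 1: next() -> yield acc=2.
Step 2: send(3) -> val=3, acc = 2 + 3*4 = 14, yield 14.
Step 3: send(10) -> val=10, acc = 14 + 10*4 = 54, yield 54.
Step 4: send(5) -> val=5, acc = 54 + 5*4 = 74, yield 74.
Therefore ans = 74.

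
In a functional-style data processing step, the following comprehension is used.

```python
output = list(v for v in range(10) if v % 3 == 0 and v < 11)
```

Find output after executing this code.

Step 1: Filter range(10) where v % 3 == 0 and v < 11:
  v=0: both conditions met, included
  v=1: excluded (1 % 3 != 0)
  v=2: excluded (2 % 3 != 0)
  v=3: both conditions met, included
  v=4: excluded (4 % 3 != 0)
  v=5: excluded (5 % 3 != 0)
  v=6: both conditions met, included
  v=7: excluded (7 % 3 != 0)
  v=8: excluded (8 % 3 != 0)
  v=9: both conditions met, included
Therefore output = [0, 3, 6, 9].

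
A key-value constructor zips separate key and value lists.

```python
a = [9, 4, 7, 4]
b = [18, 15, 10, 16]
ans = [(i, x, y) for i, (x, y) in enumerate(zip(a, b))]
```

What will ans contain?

Step 1: enumerate(zip(a, b)) gives index with paired elements:
  i=0: (9, 18)
  i=1: (4, 15)
  i=2: (7, 10)
  i=3: (4, 16)
Therefore ans = [(0, 9, 18), (1, 4, 15), (2, 7, 10), (3, 4, 16)].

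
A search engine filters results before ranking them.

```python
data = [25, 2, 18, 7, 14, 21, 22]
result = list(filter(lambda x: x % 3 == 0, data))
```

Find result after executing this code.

Step 1: Filter elements divisible by 3:
  25 % 3 = 1: removed
  2 % 3 = 2: removed
  18 % 3 = 0: kept
  7 % 3 = 1: removed
  14 % 3 = 2: removed
  21 % 3 = 0: kept
  22 % 3 = 1: removed
Therefore result = [18, 21].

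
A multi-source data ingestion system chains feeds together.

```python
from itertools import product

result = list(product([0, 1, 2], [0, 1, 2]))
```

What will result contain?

Step 1: product([0, 1, 2], [0, 1, 2]) gives all pairs:
  (0, 0)
  (0, 1)
  (0, 2)
  (1, 0)
  (1, 1)
  (1, 2)
  (2, 0)
  (2, 1)
  (2, 2)
Therefore result = [(0, 0), (0, 1), (0, 2), (1, 0), (1, 1), (1, 2), (2, 0), (2, 1), (2, 2)].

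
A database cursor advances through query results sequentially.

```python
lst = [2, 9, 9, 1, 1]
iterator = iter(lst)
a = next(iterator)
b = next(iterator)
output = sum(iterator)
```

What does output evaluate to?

Step 1: Create iterator over [2, 9, 9, 1, 1].
Step 2: a = next() = 2, b = next() = 9.
Step 3: sum() of remaining [9, 1, 1] = 11.
Therefore output = 11.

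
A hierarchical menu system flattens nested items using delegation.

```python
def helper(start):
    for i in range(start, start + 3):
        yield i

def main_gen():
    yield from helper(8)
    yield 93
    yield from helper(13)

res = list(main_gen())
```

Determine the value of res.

Step 1: main_gen() delegates to helper(8):
  yield 8
  yield 9
  yield 10
Step 2: yield 93
Step 3: Delegates to helper(13):
  yield 13
  yield 14
  yield 15
Therefore res = [8, 9, 10, 93, 13, 14, 15].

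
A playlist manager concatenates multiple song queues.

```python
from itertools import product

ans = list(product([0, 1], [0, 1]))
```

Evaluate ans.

Step 1: product([0, 1], [0, 1]) gives all pairs:
  (0, 0)
  (0, 1)
  (1, 0)
  (1, 1)
Therefore ans = [(0, 0), (0, 1), (1, 0), (1, 1)].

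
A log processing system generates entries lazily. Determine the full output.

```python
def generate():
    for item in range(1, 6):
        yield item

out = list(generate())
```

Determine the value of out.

Step 1: The generator yields each value from range(1, 6).
Step 2: list() consumes all yields: [1, 2, 3, 4, 5].
Therefore out = [1, 2, 3, 4, 5].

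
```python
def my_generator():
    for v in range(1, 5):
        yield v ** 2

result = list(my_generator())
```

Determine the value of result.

Step 1: For each v in range(1, 5), yield v**2:
  v=1: yield 1**2 = 1
  v=2: yield 2**2 = 4
  v=3: yield 3**2 = 9
  v=4: yield 4**2 = 16
Therefore result = [1, 4, 9, 16].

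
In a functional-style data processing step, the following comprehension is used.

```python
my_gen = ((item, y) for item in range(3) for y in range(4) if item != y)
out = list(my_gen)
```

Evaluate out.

Step 1: Nested generator over range(3) x range(4) where item != y:
  (0, 0): excluded (item == y)
  (0, 1): included
  (0, 2): included
  (0, 3): included
  (1, 0): included
  (1, 1): excluded (item == y)
  (1, 2): included
  (1, 3): included
  (2, 0): included
  (2, 1): included
  (2, 2): excluded (item == y)
  (2, 3): included
Therefore out = [(0, 1), (0, 2), (0, 3), (1, 0), (1, 2), (1, 3), (2, 0), (2, 1), (2, 3)].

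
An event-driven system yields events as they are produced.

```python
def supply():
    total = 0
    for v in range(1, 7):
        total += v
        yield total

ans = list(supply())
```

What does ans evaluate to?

Step 1: Generator accumulates running sum:
  v=1: total = 1, yield 1
  v=2: total = 3, yield 3
  v=3: total = 6, yield 6
  v=4: total = 10, yield 10
  v=5: total = 15, yield 15
  v=6: total = 21, yield 21
Therefore ans = [1, 3, 6, 10, 15, 21].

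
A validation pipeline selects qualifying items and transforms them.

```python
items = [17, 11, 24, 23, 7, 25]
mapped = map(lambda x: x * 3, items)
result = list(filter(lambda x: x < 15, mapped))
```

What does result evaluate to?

Step 1: Map x * 3:
  17 -> 51
  11 -> 33
  24 -> 72
  23 -> 69
  7 -> 21
  25 -> 75
Step 2: Filter for < 15:
  51: removed
  33: removed
  72: removed
  69: removed
  21: removed
  75: removed
Therefore result = [].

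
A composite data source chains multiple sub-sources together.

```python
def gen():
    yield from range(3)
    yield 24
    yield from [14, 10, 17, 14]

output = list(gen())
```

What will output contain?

Step 1: Trace yields in order:
  yield 0
  yield 1
  yield 2
  yield 24
  yield 14
  yield 10
  yield 17
  yield 14
Therefore output = [0, 1, 2, 24, 14, 10, 17, 14].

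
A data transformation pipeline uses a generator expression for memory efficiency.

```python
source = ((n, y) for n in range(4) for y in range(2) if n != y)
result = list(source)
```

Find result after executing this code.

Step 1: Nested generator over range(4) x range(2) where n != y:
  (0, 0): excluded (n == y)
  (0, 1): included
  (1, 0): included
  (1, 1): excluded (n == y)
  (2, 0): included
  (2, 1): included
  (3, 0): included
  (3, 1): included
Therefore result = [(0, 1), (1, 0), (2, 0), (2, 1), (3, 0), (3, 1)].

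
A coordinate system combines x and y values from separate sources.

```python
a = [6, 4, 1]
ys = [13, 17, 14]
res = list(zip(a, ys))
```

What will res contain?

Step 1: zip pairs elements at same index:
  Index 0: (6, 13)
  Index 1: (4, 17)
  Index 2: (1, 14)
Therefore res = [(6, 13), (4, 17), (1, 14)].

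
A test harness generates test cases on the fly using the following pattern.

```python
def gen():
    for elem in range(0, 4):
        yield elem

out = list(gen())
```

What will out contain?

Step 1: The generator yields each value from range(0, 4).
Step 2: list() consumes all yields: [0, 1, 2, 3].
Therefore out = [0, 1, 2, 3].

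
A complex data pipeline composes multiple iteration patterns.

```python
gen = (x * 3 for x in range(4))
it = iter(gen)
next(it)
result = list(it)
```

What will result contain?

Step 1: Generator produces [0, 3, 6, 9].
Step 2: next(it) consumes first element (0).
Step 3: list(it) collects remaining: [3, 6, 9].
Therefore result = [3, 6, 9].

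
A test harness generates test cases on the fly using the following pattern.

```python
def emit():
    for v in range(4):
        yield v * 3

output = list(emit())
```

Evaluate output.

Step 1: For each v in range(4), yield v * 3:
  v=0: yield 0 * 3 = 0
  v=1: yield 1 * 3 = 3
  v=2: yield 2 * 3 = 6
  v=3: yield 3 * 3 = 9
Therefore output = [0, 3, 6, 9].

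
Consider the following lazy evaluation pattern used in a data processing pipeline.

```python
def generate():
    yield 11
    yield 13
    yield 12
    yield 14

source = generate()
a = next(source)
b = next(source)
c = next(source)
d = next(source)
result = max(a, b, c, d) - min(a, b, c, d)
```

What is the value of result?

Step 1: Create generator and consume all values:
  a = next(source) = 11
  b = next(source) = 13
  c = next(source) = 12
  d = next(source) = 14
Step 2: max = 14, min = 11, result = 14 - 11 = 3.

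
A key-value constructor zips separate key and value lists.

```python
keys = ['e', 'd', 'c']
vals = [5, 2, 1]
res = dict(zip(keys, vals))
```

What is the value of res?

Step 1: zip pairs keys with values:
  'e' -> 5
  'd' -> 2
  'c' -> 1
Therefore res = {'e': 5, 'd': 2, 'c': 1}.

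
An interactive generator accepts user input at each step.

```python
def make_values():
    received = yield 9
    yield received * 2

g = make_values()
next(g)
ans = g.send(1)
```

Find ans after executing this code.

Step 1: next(g) advances to first yield, producing 9.
Step 2: send(1) resumes, received = 1.
Step 3: yield received * 2 = 1 * 2 = 2.
Therefore ans = 2.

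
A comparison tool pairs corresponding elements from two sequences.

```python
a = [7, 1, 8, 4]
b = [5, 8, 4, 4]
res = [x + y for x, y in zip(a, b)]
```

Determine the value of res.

Step 1: Add corresponding elements:
  7 + 5 = 12
  1 + 8 = 9
  8 + 4 = 12
  4 + 4 = 8
Therefore res = [12, 9, 12, 8].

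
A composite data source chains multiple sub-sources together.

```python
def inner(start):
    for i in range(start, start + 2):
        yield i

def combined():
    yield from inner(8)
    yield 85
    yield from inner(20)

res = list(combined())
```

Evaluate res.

Step 1: combined() delegates to inner(8):
  yield 8
  yield 9
Step 2: yield 85
Step 3: Delegates to inner(20):
  yield 20
  yield 21
Therefore res = [8, 9, 85, 20, 21].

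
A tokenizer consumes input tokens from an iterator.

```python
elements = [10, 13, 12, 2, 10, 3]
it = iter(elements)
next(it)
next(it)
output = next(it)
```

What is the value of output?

Step 1: Create iterator over [10, 13, 12, 2, 10, 3].
Step 2: next() consumes 10.
Step 3: next() consumes 13.
Step 4: next() returns 12.
Therefore output = 12.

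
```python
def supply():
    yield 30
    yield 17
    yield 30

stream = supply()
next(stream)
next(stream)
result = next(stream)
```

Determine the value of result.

Step 1: supply() creates a generator.
Step 2: next(stream) yields 30 (consumed and discarded).
Step 3: next(stream) yields 17 (consumed and discarded).
Step 4: next(stream) yields 30, assigned to result.
Therefore result = 30.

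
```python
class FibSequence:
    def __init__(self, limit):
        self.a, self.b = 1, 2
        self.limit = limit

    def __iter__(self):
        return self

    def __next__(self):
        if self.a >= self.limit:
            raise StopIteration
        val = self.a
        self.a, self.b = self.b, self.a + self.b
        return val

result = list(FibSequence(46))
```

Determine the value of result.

Step 1: Fibonacci-like sequence (a=1, b=2) until >= 46:
  Yield 1, then a,b = 2,3
  Yield 2, then a,b = 3,5
  Yield 3, then a,b = 5,8
  Yield 5, then a,b = 8,13
  Yield 8, then a,b = 13,21
  Yield 13, then a,b = 21,34
  Yield 21, then a,b = 34,55
  Yield 34, then a,b = 55,89
Step 2: 55 >= 46, stop.
Therefore result = [1, 2, 3, 5, 8, 13, 21, 34].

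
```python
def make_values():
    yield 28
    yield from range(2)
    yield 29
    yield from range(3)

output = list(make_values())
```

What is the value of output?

Step 1: Trace yields in order:
  yield 28
  yield 0
  yield 1
  yield 29
  yield 0
  yield 1
  yield 2
Therefore output = [28, 0, 1, 29, 0, 1, 2].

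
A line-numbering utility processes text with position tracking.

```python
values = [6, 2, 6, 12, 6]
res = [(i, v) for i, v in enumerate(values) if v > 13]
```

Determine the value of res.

Step 1: Filter enumerate([6, 2, 6, 12, 6]) keeping v > 13:
  (0, 6): 6 <= 13, excluded
  (1, 2): 2 <= 13, excluded
  (2, 6): 6 <= 13, excluded
  (3, 12): 12 <= 13, excluded
  (4, 6): 6 <= 13, excluded
Therefore res = [].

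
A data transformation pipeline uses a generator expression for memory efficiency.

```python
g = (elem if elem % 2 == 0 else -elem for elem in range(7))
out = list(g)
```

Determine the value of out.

Step 1: For each elem in range(7), yield elem if even, else -elem:
  elem=0: even, yield 0
  elem=1: odd, yield -1
  elem=2: even, yield 2
  elem=3: odd, yield -3
  elem=4: even, yield 4
  elem=5: odd, yield -5
  elem=6: even, yield 6
Therefore out = [0, -1, 2, -3, 4, -5, 6].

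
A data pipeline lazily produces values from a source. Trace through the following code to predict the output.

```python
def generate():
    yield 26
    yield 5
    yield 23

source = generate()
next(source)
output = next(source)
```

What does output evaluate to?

Step 1: generate() creates a generator.
Step 2: next(source) yields 26 (consumed and discarded).
Step 3: next(source) yields 5, assigned to output.
Therefore output = 5.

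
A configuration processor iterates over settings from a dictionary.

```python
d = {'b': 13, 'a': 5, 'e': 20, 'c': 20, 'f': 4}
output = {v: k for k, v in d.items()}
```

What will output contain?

Step 1: Invert dict (swap keys and values):
  'b': 13 -> 13: 'b'
  'a': 5 -> 5: 'a'
  'e': 20 -> 20: 'e'
  'c': 20 -> 20: 'c'
  'f': 4 -> 4: 'f'
Therefore output = {13: 'b', 5: 'a', 20: 'c', 4: 'f'}.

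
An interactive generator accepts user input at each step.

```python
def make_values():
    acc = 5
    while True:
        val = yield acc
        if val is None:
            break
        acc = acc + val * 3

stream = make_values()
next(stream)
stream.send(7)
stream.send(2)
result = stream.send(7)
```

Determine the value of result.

Step 1: next() -> yield acc=5.
Step 2: send(7) -> val=7, acc = 5 + 7*3 = 26, yield 26.
Step 3: send(2) -> val=2, acc = 26 + 2*3 = 32, yield 32.
Step 4: send(7) -> val=7, acc = 32 + 7*3 = 53, yield 53.
Therefore result = 53.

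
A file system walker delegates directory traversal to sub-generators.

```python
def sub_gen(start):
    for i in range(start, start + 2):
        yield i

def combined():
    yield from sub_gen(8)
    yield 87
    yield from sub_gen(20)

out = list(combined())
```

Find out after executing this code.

Step 1: combined() delegates to sub_gen(8):
  yield 8
  yield 9
Step 2: yield 87
Step 3: Delegates to sub_gen(20):
  yield 20
  yield 21
Therefore out = [8, 9, 87, 20, 21].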